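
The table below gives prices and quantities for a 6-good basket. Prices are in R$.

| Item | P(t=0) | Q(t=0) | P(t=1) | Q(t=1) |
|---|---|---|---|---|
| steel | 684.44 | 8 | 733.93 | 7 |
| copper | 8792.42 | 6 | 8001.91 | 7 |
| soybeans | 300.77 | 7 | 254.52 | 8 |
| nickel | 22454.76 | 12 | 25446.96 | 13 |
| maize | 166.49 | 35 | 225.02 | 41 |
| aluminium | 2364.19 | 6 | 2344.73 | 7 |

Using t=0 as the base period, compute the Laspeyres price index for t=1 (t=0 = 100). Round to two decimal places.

Laspeyres price index uses base-period quantities as weights.
ΣP(t=1)·Q(t=0) = 733.93×8 + 8001.91×6 + 254.52×7 + 25446.96×12 + 225.02×35 + 2344.73×6 = 5871.44 + 48011.46 + 1781.64 + 305363.52 + 7875.7 + 14068.38 = 382972.14
ΣP(t=0)·Q(t=0) = 684.44×8 + 8792.42×6 + 300.77×7 + 22454.76×12 + 166.49×35 + 2364.19×6 = 5475.52 + 52754.52 + 2105.39 + 269457.12 + 5827.15 + 14185.14 = 349804.84
Index = 382972.14 / 349804.84 × 100 = 109.4817

109.48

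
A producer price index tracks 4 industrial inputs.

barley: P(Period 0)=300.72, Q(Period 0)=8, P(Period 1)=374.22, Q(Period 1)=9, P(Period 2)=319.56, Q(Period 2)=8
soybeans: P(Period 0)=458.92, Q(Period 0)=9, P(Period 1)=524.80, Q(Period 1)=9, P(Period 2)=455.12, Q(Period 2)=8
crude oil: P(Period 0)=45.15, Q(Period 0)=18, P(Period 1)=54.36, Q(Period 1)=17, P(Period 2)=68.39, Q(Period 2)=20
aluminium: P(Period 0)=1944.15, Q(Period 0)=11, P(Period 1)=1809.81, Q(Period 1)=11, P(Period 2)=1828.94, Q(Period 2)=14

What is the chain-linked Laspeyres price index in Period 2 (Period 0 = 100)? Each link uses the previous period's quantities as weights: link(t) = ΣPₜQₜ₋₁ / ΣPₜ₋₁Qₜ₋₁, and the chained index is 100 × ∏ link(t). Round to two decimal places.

97.24

Link Period 0→Period 1:
ΣP(Period 1)Q(Period 0) = 374.22×8 + 524.80×9 + 54.36×18 + 1809.81×11 = 2993.76 + 4723.2 + 978.48 + 19907.91 = 28603.35
ΣP(Period 0)Q(Period 0) = 300.72×8 + 458.92×9 + 45.15×18 + 1944.15×11 = 2405.76 + 4130.28 + 812.7 + 21385.65 = 28734.39
link = 28603.35/28734.39 = 0.995440
Link Period 1→Period 2:
ΣP(Period 2)Q(Period 1) = 319.56×9 + 455.12×9 + 68.39×17 + 1828.94×11 = 2876.04 + 4096.08 + 1162.63 + 20118.34 = 28253.09
ΣP(Period 1)Q(Period 1) = 374.22×9 + 524.80×9 + 54.36×17 + 1809.81×11 = 3367.98 + 4723.2 + 924.12 + 19907.91 = 28923.21
link = 28253.09/28923.21 = 0.976831
Chained index = 100 × 0.995440 × 0.976831 = 97.2376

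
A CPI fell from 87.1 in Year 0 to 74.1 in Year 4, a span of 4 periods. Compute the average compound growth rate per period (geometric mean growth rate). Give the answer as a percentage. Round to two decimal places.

-3.96%

Growth factor = (74.1/87.1)^(1/4) = (0.850746)^(1/4) = 0.960395
Growth rate = 0.960395 − 1 = -0.039605 = -3.9605%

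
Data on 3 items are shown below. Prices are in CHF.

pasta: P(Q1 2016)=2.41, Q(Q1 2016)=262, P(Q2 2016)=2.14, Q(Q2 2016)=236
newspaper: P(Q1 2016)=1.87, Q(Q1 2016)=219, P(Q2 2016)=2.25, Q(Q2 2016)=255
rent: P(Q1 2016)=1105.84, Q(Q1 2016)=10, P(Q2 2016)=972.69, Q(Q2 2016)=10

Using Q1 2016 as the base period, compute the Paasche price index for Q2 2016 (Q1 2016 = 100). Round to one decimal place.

Paasche price index uses current-period quantities as weights.
ΣP(Q2 2016)·Q(Q2 2016) = 2.14×236 + 2.25×255 + 972.69×10 = 505.04 + 573.75 + 9726.9 = 10805.69
ΣP(Q1 2016)·Q(Q2 2016) = 2.41×236 + 1.87×255 + 1105.84×10 = 568.76 + 476.85 + 11058.4 = 12104.01
Index = 10805.69 / 12104.01 × 100 = 89.2736

89.3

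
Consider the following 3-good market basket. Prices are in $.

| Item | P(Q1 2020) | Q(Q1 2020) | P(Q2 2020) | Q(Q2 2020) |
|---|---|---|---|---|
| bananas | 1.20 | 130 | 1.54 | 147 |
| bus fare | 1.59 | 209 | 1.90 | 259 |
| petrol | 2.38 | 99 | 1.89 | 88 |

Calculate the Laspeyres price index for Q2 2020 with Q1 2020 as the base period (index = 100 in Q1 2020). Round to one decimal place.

108.4

Laspeyres price index uses base-period quantities as weights.
ΣP(Q2 2020)·Q(Q1 2020) = 1.54×130 + 1.90×209 + 1.89×99 = 200.2 + 397.1 + 187.11 = 784.41
ΣP(Q1 2020)·Q(Q1 2020) = 1.20×130 + 1.59×209 + 2.38×99 = 156 + 332.31 + 235.62 = 723.93
Index = 784.41 / 723.93 × 100 = 108.3544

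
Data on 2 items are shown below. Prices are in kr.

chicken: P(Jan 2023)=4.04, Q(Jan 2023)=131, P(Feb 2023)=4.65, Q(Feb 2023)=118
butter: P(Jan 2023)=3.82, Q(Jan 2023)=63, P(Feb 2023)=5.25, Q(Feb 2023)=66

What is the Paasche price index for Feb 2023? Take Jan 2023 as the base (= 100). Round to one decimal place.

Paasche price index uses current-period quantities as weights.
ΣP(Feb 2023)·Q(Feb 2023) = 4.65×118 + 5.25×66 = 548.7 + 346.5 = 895.2
ΣP(Jan 2023)·Q(Feb 2023) = 4.04×118 + 3.82×66 = 476.72 + 252.12 = 728.84
Index = 895.2 / 728.84 × 100 = 122.8253

122.8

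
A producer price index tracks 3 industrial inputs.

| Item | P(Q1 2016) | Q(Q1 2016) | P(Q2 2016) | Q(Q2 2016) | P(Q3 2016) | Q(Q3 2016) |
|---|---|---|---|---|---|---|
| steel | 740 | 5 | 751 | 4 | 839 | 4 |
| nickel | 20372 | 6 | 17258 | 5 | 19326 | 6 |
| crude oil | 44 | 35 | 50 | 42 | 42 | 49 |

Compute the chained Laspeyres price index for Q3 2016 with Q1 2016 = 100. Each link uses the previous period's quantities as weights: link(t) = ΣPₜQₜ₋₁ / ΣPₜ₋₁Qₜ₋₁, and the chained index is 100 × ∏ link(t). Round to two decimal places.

95.24

Link Q1 2016→Q2 2016:
ΣP(Q2 2016)Q(Q1 2016) = 751×5 + 17258×6 + 50×35 = 3755 + 103548 + 1750 = 109053
ΣP(Q1 2016)Q(Q1 2016) = 740×5 + 20372×6 + 44×35 = 3700 + 122232 + 1540 = 127472
link = 109053/127472 = 0.855506
Link Q2 2016→Q3 2016:
ΣP(Q3 2016)Q(Q2 2016) = 839×4 + 19326×5 + 42×42 = 3356 + 96630 + 1764 = 101750
ΣP(Q2 2016)Q(Q2 2016) = 751×4 + 17258×5 + 50×42 = 3004 + 86290 + 2100 = 91394
link = 101750/91394 = 1.113312
Chained index = 100 × 0.855506 × 1.113312 = 95.2444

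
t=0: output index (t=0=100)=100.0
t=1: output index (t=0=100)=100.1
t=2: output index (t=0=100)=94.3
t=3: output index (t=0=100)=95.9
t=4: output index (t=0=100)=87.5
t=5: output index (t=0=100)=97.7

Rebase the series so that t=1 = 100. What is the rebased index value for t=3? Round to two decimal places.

95.80

Rebased(t=3) = 95.9 / 100.1 × 100 = 95.8042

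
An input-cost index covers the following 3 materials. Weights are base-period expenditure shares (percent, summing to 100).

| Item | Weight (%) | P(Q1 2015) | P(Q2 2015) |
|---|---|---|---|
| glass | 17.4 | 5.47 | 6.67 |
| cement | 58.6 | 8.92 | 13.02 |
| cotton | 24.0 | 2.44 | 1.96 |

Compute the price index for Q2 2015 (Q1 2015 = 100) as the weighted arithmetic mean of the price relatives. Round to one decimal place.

126.0

glass: 17.4 × (6.67/5.47) = 17.4 × 1.219378 = 21.2172
cement: 58.6 × (13.02/8.92) = 58.6 × 1.459641 = 85.5350
cotton: 24.0 × (1.96/2.44) = 24.0 × 0.803279 = 19.2787
Index = Σ wᵢ·(p₁ᵢ/p₀ᵢ) = 21.2172 + 85.5350 + 19.2787 = 126.0309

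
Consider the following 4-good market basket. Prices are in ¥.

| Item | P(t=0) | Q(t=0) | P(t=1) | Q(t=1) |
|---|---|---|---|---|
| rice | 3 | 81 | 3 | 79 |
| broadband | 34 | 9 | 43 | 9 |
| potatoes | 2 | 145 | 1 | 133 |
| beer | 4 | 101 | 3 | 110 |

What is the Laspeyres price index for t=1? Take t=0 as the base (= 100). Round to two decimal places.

86.73

Laspeyres price index uses base-period quantities as weights.
ΣP(t=1)·Q(t=0) = 3×81 + 43×9 + 1×145 + 3×101 = 243 + 387 + 145 + 303 = 1078
ΣP(t=0)·Q(t=0) = 3×81 + 34×9 + 2×145 + 4×101 = 243 + 306 + 290 + 404 = 1243
Index = 1078 / 1243 × 100 = 86.7257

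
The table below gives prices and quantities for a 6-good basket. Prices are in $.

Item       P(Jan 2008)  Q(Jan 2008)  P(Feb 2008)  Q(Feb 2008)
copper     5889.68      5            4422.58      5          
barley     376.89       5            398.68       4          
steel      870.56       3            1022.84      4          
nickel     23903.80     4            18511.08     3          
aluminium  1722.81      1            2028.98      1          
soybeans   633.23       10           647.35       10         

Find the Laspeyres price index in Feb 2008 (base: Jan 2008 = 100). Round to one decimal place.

79.7

Laspeyres price index uses base-period quantities as weights.
ΣP(Feb 2008)·Q(Jan 2008) = 4422.58×5 + 398.68×5 + 1022.84×3 + 18511.08×4 + 2028.98×1 + 647.35×10 = 22112.9 + 1993.4 + 3068.52 + 74044.32 + 2028.98 + 6473.5 = 109721.62
ΣP(Jan 2008)·Q(Jan 2008) = 5889.68×5 + 376.89×5 + 870.56×3 + 23903.80×4 + 1722.81×1 + 633.23×10 = 29448.4 + 1884.45 + 2611.68 + 95615.2 + 1722.81 + 6332.3 = 137614.84
Index = 109721.62 / 137614.84 × 100 = 79.7310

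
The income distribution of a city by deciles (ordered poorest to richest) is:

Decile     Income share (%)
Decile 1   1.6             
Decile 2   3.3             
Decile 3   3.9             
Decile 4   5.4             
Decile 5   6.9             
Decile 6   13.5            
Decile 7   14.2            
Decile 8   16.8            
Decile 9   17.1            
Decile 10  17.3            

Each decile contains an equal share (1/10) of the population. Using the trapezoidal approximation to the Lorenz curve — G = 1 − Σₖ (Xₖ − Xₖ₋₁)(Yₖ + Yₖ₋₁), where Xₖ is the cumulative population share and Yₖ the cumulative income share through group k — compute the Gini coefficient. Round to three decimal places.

0.335

Cumulative income shares Yₖ: 0.0160, 0.0490, 0.0880, 0.1420, 0.2110, 0.3460, 0.4880, 0.6560, 0.8270, 1.0000
Σ (Xₖ−Xₖ₋₁)(Yₖ+Yₖ₋₁) = (1/10)(0.0160+0.0000) + (1/10)(0.0490+0.0160) + (1/10)(0.0880+0.0490) + (1/10)(0.1420+0.0880) + (1/10)(0.2110+0.1420) + (1/10)(0.3460+0.2110) + (1/10)(0.4880+0.3460) + (1/10)(0.6560+0.4880) + (1/10)(0.8270+0.6560) + (1/10)(1.0000+0.8270)
  = 0.0016 + 0.0065 + 0.0137 + 0.0230 + 0.0353 + 0.0557 + 0.0834 + 0.1144 + 0.1483 + 0.1827 = 0.6646
G = 1 − 0.6646 = 0.3354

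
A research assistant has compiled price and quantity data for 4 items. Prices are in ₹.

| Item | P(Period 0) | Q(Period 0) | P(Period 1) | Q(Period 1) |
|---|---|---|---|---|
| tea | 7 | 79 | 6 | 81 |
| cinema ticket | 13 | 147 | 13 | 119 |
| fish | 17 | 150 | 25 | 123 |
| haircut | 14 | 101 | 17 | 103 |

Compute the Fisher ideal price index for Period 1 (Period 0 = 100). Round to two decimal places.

121.81

Laspeyres component (base-period weights):
ΣP(Period 1)Q(Period 0) = 6×79 + 13×147 + 25×150 + 17×101 = 474 + 1911 + 3750 + 1717 = 7852
ΣP(Period 0)Q(Period 0) = 7×79 + 13×147 + 17×150 + 14×101 = 553 + 1911 + 2550 + 1414 = 6428
L = 7852 / 6428 × 100 = 122.1531
Paasche component (current-period weights):
ΣP(Period 1)Q(Period 1) = 6×81 + 13×119 + 25×123 + 17×103 = 486 + 1547 + 3075 + 1751 = 6859
ΣP(Period 0)Q(Period 1) = 7×81 + 13×119 + 17×123 + 14×103 = 567 + 1547 + 2091 + 1442 = 5647
P = 6859 / 5647 × 100 = 121.4627
Fisher = √(L × P) = √(122.1531 × 121.4627) = 121.8074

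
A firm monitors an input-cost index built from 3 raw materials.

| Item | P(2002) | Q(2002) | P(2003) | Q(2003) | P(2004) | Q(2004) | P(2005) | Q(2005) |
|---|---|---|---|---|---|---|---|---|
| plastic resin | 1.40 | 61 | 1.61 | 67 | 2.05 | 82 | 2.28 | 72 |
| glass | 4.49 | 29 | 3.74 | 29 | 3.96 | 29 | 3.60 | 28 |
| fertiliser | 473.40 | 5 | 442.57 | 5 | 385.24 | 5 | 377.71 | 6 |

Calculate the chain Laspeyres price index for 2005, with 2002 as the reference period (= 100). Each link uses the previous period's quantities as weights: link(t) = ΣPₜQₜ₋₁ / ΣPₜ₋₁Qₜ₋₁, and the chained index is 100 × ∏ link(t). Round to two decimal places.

82.90

Link 2002→2003:
ΣP(2003)Q(2002) = 1.61×61 + 3.74×29 + 442.57×5 = 98.21 + 108.46 + 2212.85 = 2419.52
ΣP(2002)Q(2002) = 1.40×61 + 4.49×29 + 473.40×5 = 85.4 + 130.21 + 2367 = 2582.61
link = 2419.52/2582.61 = 0.936851
Link 2003→2004:
ΣP(2004)Q(2003) = 2.05×67 + 3.96×29 + 385.24×5 = 137.35 + 114.84 + 1926.2 = 2178.39
ΣP(2003)Q(2003) = 1.61×67 + 3.74×29 + 442.57×5 = 107.87 + 108.46 + 2212.85 = 2429.18
link = 2178.39/2429.18 = 0.896759
Link 2004→2005:
ΣP(2005)Q(2004) = 2.28×82 + 3.60×29 + 377.71×5 = 186.96 + 104.4 + 1888.55 = 2179.91
ΣP(2004)Q(2004) = 2.05×82 + 3.96×29 + 385.24×5 = 168.1 + 114.84 + 1926.2 = 2209.14
link = 2179.91/2209.14 = 0.986769
Chained index = 100 × 0.936851 × 0.896759 × 0.986769 = 82.9014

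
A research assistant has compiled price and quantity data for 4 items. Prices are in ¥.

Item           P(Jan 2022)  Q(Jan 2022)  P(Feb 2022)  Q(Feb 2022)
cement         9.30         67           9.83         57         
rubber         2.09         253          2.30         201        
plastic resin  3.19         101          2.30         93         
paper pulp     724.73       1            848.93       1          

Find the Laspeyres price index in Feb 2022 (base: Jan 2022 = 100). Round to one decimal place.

Laspeyres price index uses base-period quantities as weights.
ΣP(Feb 2022)·Q(Jan 2022) = 9.83×67 + 2.30×253 + 2.30×101 + 848.93×1 = 658.61 + 581.9 + 232.3 + 848.93 = 2321.74
ΣP(Jan 2022)·Q(Jan 2022) = 9.30×67 + 2.09×253 + 3.19×101 + 724.73×1 = 623.1 + 528.77 + 322.19 + 724.73 = 2198.79
Index = 2321.74 / 2198.79 × 100 = 105.5917

105.6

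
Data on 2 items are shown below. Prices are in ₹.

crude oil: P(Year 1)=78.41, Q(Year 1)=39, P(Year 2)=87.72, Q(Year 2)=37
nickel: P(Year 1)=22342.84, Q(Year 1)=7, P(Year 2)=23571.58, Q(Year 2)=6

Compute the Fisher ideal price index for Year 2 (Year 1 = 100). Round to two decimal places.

105.63

Laspeyres component (base-period weights):
ΣP(Year 2)Q(Year 1) = 87.72×39 + 23571.58×7 = 3421.08 + 165001.06 = 168422.14
ΣP(Year 1)Q(Year 1) = 78.41×39 + 22342.84×7 = 3057.99 + 156399.88 = 159457.87
L = 168422.14 / 159457.87 × 100 = 105.6217
Paasche component (current-period weights):
ΣP(Year 2)Q(Year 2) = 87.72×37 + 23571.58×6 = 3245.64 + 141429.48 = 144675.12
ΣP(Year 1)Q(Year 2) = 78.41×37 + 22342.84×6 = 2901.17 + 134057.04 = 136958.21
P = 144675.12 / 136958.21 × 100 = 105.6345
Fisher = √(L × P) = √(105.6217 × 105.6345) = 105.6281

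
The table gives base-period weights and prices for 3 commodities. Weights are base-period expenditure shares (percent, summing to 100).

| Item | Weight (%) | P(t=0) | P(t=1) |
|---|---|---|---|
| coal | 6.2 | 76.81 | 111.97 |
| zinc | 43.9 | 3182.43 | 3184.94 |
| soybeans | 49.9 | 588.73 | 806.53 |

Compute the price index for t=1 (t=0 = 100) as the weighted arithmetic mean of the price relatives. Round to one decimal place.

121.3

coal: 6.2 × (111.97/76.81) = 6.2 × 1.457753 = 9.0381
zinc: 43.9 × (3184.94/3182.43) = 43.9 × 1.000789 = 43.9346
soybeans: 49.9 × (806.53/588.73) = 49.9 × 1.369949 = 68.3604
Index = Σ wᵢ·(p₁ᵢ/p₀ᵢ) = 9.0381 + 43.9346 + 68.3604 = 121.3331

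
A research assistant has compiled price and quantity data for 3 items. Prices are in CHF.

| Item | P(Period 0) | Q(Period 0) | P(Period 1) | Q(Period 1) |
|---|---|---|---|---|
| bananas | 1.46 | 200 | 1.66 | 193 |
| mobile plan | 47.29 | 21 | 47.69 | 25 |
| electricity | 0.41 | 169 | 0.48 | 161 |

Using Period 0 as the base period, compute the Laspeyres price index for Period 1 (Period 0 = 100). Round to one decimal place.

Laspeyres price index uses base-period quantities as weights.
ΣP(Period 1)·Q(Period 0) = 1.66×200 + 47.69×21 + 0.48×169 = 332 + 1001.49 + 81.12 = 1414.61
ΣP(Period 0)·Q(Period 0) = 1.46×200 + 47.29×21 + 0.41×169 = 292 + 993.09 + 69.29 = 1354.38
Index = 1414.61 / 1354.38 × 100 = 104.4471

104.4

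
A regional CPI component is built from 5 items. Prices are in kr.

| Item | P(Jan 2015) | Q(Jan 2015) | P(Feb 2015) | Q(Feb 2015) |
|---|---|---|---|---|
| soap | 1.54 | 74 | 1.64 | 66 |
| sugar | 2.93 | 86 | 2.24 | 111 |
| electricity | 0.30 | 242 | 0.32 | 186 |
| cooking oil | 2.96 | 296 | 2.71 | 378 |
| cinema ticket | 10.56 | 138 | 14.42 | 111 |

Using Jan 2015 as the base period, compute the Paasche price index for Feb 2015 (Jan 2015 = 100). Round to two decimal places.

109.65

Paasche price index uses current-period quantities as weights.
ΣP(Feb 2015)·Q(Feb 2015) = 1.64×66 + 2.24×111 + 0.32×186 + 2.71×378 + 14.42×111 = 108.24 + 248.64 + 59.52 + 1024.38 + 1600.62 = 3041.4
ΣP(Jan 2015)·Q(Feb 2015) = 1.54×66 + 2.93×111 + 0.30×186 + 2.96×378 + 10.56×111 = 101.64 + 325.23 + 55.8 + 1118.88 + 1172.16 = 2773.71
Index = 3041.4 / 2773.71 × 100 = 109.6510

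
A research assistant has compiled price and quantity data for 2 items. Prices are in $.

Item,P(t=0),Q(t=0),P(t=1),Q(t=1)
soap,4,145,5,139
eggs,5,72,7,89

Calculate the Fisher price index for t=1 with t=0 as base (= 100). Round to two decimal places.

131.21

Laspeyres component (base-period weights):
ΣP(t=1)Q(t=0) = 5×145 + 7×72 = 725 + 504 = 1229
ΣP(t=0)Q(t=0) = 4×145 + 5×72 = 580 + 360 = 940
L = 1229 / 940 × 100 = 130.7447
Paasche component (current-period weights):
ΣP(t=1)Q(t=1) = 5×139 + 7×89 = 695 + 623 = 1318
ΣP(t=0)Q(t=1) = 4×139 + 5×89 = 556 + 445 = 1001
P = 1318 / 1001 × 100 = 131.6683
Fisher = √(L × P) = √(130.7447 × 131.6683) = 131.2057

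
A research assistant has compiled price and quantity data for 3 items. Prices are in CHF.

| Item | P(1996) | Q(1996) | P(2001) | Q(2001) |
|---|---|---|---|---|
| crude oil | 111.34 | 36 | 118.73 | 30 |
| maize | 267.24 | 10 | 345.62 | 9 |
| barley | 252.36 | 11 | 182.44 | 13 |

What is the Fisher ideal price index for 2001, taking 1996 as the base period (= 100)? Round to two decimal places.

Laspeyres component (base-period weights):
ΣP(2001)Q(1996) = 118.73×36 + 345.62×10 + 182.44×11 = 4274.28 + 3456.2 + 2006.84 = 9737.32
ΣP(1996)Q(1996) = 111.34×36 + 267.24×10 + 252.36×11 = 4008.24 + 2672.4 + 2775.96 = 9456.6
L = 9737.32 / 9456.6 × 100 = 102.9685
Paasche component (current-period weights):
ΣP(2001)Q(2001) = 118.73×30 + 345.62×9 + 182.44×13 = 3561.9 + 3110.58 + 2371.72 = 9044.2
ΣP(1996)Q(2001) = 111.34×30 + 267.24×9 + 252.36×13 = 3340.2 + 2405.16 + 3280.68 = 9026.04
P = 9044.2 / 9026.04 × 100 = 100.2012
Fisher = √(L × P) = √(102.9685 × 100.2012) = 101.5754

101.58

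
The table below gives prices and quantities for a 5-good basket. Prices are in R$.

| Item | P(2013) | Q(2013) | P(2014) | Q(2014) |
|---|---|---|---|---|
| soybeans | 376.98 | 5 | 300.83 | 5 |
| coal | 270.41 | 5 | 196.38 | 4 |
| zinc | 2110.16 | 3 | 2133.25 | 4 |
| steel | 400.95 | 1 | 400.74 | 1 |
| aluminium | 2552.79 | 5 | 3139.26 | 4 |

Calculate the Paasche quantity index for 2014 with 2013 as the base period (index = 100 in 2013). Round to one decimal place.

Paasche quantity index uses current-period prices as weights.
ΣP(2014)·Q(2014) = 300.83×5 + 196.38×4 + 2133.25×4 + 400.74×1 + 3139.26×4 = 1504.15 + 785.52 + 8533 + 400.74 + 12557.04 = 23780.45
ΣP(2014)·Q(2013) = 300.83×5 + 196.38×5 + 2133.25×3 + 400.74×1 + 3139.26×5 = 1504.15 + 981.9 + 6399.75 + 400.74 + 15696.3 = 24982.84
Index = 23780.45 / 24982.84 × 100 = 95.1871

95.2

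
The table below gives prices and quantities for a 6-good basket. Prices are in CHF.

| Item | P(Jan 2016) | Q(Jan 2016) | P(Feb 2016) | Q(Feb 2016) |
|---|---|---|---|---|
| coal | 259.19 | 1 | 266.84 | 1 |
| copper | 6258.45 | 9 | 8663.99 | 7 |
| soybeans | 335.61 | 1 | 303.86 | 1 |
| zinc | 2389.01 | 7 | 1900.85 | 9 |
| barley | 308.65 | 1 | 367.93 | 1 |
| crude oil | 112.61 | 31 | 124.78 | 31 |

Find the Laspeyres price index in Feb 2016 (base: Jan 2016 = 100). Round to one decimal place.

Laspeyres price index uses base-period quantities as weights.
ΣP(Feb 2016)·Q(Jan 2016) = 266.84×1 + 8663.99×9 + 303.86×1 + 1900.85×7 + 367.93×1 + 124.78×31 = 266.84 + 77975.91 + 303.86 + 13305.95 + 367.93 + 3868.18 = 96088.67
ΣP(Jan 2016)·Q(Jan 2016) = 259.19×1 + 6258.45×9 + 335.61×1 + 2389.01×7 + 308.65×1 + 112.61×31 = 259.19 + 56326.05 + 335.61 + 16723.07 + 308.65 + 3490.91 = 77443.48
Index = 96088.67 / 77443.48 × 100 = 124.0759

124.1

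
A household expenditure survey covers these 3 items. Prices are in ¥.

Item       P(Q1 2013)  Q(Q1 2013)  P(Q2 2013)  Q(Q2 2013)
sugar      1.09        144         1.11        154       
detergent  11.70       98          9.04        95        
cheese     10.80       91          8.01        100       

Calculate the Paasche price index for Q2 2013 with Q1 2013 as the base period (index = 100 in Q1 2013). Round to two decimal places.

Paasche price index uses current-period quantities as weights.
ΣP(Q2 2013)·Q(Q2 2013) = 1.11×154 + 9.04×95 + 8.01×100 = 170.94 + 858.8 + 801 = 1830.74
ΣP(Q1 2013)·Q(Q2 2013) = 1.09×154 + 11.70×95 + 10.80×100 = 167.86 + 1111.5 + 1080 = 2359.36
Index = 1830.74 / 2359.36 × 100 = 77.5948

77.59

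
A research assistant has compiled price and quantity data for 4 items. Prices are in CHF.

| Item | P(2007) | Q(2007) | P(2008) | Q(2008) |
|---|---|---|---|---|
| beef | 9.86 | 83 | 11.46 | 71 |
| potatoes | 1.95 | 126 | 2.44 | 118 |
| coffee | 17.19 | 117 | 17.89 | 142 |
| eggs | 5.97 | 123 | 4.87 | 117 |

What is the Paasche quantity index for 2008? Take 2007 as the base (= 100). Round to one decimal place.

106.6

Paasche quantity index uses current-period prices as weights.
ΣP(2008)·Q(2008) = 11.46×71 + 2.44×118 + 17.89×142 + 4.87×117 = 813.66 + 287.92 + 2540.38 + 569.79 = 4211.75
ΣP(2008)·Q(2007) = 11.46×83 + 2.44×126 + 17.89×117 + 4.87×123 = 951.18 + 307.44 + 2093.13 + 599.01 = 3950.76
Index = 4211.75 / 3950.76 × 100 = 106.6061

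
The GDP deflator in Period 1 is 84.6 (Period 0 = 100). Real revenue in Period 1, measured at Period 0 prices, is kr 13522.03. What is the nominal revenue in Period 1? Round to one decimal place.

Nominal = Real × (Index/100) = 13522.03 × (84.6/100)
        = 13522.03 × 0.846 = 11439.6374

11439.6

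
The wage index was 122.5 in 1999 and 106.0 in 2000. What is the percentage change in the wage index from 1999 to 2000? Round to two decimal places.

-13.47%

Change = (106.0 − 122.5) / 122.5 × 100
       = -16.5 / 122.5 × 100 = -13.4694%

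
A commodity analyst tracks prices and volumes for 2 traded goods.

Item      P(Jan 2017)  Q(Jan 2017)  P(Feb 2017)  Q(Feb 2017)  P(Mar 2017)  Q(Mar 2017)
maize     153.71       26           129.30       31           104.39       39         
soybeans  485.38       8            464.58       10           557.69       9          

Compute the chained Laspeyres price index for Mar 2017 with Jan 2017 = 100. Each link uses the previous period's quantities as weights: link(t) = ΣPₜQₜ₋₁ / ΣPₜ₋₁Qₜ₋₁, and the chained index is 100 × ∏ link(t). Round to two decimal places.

91.48

Link Jan 2017→Feb 2017:
ΣP(Feb 2017)Q(Jan 2017) = 129.30×26 + 464.58×8 = 3361.8 + 3716.64 = 7078.44
ΣP(Jan 2017)Q(Jan 2017) = 153.71×26 + 485.38×8 = 3996.46 + 3883.04 = 7879.5
link = 7078.44/7879.5 = 0.898336
Link Feb 2017→Mar 2017:
ΣP(Mar 2017)Q(Feb 2017) = 104.39×31 + 557.69×10 = 3236.09 + 5576.9 = 8812.99
ΣP(Feb 2017)Q(Feb 2017) = 129.30×31 + 464.58×10 = 4008.3 + 4645.8 = 8654.1
link = 8812.99/8654.1 = 1.018360
Chained index = 100 × 0.898336 × 1.018360 = 91.4830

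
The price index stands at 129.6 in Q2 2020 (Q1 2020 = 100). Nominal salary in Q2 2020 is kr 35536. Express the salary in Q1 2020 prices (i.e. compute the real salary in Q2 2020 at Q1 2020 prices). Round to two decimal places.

27419.75

Real = Nominal ÷ (Index/100) = 35536 ÷ (129.6/100)
     = 35536 ÷ 1.296 = 27419.7531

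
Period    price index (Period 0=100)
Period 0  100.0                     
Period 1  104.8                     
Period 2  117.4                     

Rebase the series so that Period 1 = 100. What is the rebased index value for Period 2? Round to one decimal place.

Rebased(Period 2) = 117.4 / 104.8 × 100 = 112.0229

112.0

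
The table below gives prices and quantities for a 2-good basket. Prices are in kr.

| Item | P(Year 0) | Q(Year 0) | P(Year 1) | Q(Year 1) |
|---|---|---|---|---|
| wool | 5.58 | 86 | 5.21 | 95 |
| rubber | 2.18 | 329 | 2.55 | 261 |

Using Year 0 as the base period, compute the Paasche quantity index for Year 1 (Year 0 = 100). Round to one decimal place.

Paasche quantity index uses current-period prices as weights.
ΣP(Year 1)·Q(Year 1) = 5.21×95 + 2.55×261 = 494.95 + 665.55 = 1160.5
ΣP(Year 1)·Q(Year 0) = 5.21×86 + 2.55×329 = 448.06 + 838.95 = 1287.01
Index = 1160.5 / 1287.01 × 100 = 90.1702

90.2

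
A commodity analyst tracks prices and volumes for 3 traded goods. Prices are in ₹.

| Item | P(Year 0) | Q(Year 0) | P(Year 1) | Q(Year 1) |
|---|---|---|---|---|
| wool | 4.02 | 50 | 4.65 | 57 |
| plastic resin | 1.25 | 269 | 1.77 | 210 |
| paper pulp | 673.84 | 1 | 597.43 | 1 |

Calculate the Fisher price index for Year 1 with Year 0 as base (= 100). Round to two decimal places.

106.86

Laspeyres component (base-period weights):
ΣP(Year 1)Q(Year 0) = 4.65×50 + 1.77×269 + 597.43×1 = 232.5 + 476.13 + 597.43 = 1306.06
ΣP(Year 0)Q(Year 0) = 4.02×50 + 1.25×269 + 673.84×1 = 201 + 336.25 + 673.84 = 1211.09
L = 1306.06 / 1211.09 × 100 = 107.8417
Paasche component (current-period weights):
ΣP(Year 1)Q(Year 1) = 4.65×57 + 1.77×210 + 597.43×1 = 265.05 + 371.7 + 597.43 = 1234.18
ΣP(Year 0)Q(Year 1) = 4.02×57 + 1.25×210 + 673.84×1 = 229.14 + 262.5 + 673.84 = 1165.48
P = 1234.18 / 1165.48 × 100 = 105.8946
Fisher = √(L × P) = √(107.8417 × 105.8946) = 106.8637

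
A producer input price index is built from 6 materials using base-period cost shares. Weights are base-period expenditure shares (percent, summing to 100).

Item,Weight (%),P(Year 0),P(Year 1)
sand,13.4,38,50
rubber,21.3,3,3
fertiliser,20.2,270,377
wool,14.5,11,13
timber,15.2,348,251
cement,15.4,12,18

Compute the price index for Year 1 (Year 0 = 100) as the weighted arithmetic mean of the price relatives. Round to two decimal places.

118.34

sand: 13.4 × (50/38) = 13.4 × 1.315789 = 17.6316
rubber: 21.3 × (3/3) = 21.3 × 1.000000 = 21.3000
fertiliser: 20.2 × (377/270) = 20.2 × 1.396296 = 28.2052
wool: 14.5 × (13/11) = 14.5 × 1.181818 = 17.1364
timber: 15.2 × (251/348) = 15.2 × 0.721264 = 10.9632
cement: 15.4 × (18/12) = 15.4 × 1.500000 = 23.1000
Index = Σ wᵢ·(p₁ᵢ/p₀ᵢ) = 17.6316 + 21.3000 + 28.2052 + 17.1364 + 10.9632 + 23.1000 = 118.3363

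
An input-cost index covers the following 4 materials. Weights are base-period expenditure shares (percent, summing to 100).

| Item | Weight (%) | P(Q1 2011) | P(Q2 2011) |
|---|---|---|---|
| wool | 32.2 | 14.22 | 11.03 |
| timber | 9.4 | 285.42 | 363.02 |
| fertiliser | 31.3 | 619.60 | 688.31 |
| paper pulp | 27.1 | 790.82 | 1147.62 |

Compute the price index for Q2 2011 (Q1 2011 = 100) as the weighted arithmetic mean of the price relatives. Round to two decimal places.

111.03

wool: 32.2 × (11.03/14.22) = 32.2 × 0.775668 = 24.9765
timber: 9.4 × (363.02/285.42) = 9.4 × 1.271880 = 11.9557
fertiliser: 31.3 × (688.31/619.60) = 31.3 × 1.110894 = 34.7710
paper pulp: 27.1 × (1147.62/790.82) = 27.1 × 1.451177 = 39.3269
Index = Σ wᵢ·(p₁ᵢ/p₀ᵢ) = 24.9765 + 11.9557 + 34.7710 + 39.3269 = 111.0301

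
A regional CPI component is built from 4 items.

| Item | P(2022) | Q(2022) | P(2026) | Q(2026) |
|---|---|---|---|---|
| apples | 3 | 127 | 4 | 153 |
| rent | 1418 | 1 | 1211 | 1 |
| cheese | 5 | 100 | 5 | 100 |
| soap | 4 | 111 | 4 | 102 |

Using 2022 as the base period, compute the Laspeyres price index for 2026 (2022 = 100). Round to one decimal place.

Laspeyres price index uses base-period quantities as weights.
ΣP(2026)·Q(2022) = 4×127 + 1211×1 + 5×100 + 4×111 = 508 + 1211 + 500 + 444 = 2663
ΣP(2022)·Q(2022) = 3×127 + 1418×1 + 5×100 + 4×111 = 381 + 1418 + 500 + 444 = 2743
Index = 2663 / 2743 × 100 = 97.0835

97.1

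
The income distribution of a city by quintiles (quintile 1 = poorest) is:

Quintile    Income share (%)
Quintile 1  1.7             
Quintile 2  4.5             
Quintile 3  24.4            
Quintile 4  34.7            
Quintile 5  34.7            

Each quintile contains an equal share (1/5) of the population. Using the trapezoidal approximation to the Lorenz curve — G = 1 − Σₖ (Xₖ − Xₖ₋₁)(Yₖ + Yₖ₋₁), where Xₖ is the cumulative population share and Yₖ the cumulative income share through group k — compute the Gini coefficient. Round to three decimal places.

0.385

Cumulative income shares Yₖ: 0.0170, 0.0620, 0.3060, 0.6530, 1.0000
Σ (Xₖ−Xₖ₋₁)(Yₖ+Yₖ₋₁) = (1/5)(0.0170+0.0000) + (1/5)(0.0620+0.0170) + (1/5)(0.3060+0.0620) + (1/5)(0.6530+0.3060) + (1/5)(1.0000+0.6530)
  = 0.0034 + 0.0158 + 0.0736 + 0.1918 + 0.3306 = 0.6152
G = 1 − 0.6152 = 0.3848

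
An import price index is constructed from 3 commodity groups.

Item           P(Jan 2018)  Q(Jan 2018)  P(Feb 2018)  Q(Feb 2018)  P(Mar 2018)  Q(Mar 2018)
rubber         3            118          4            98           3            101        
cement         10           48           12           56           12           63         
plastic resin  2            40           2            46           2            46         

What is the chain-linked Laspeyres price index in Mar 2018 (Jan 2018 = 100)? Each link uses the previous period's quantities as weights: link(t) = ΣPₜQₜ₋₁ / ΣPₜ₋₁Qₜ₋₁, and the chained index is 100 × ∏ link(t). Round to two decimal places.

Link Jan 2018→Feb 2018:
ΣP(Feb 2018)Q(Jan 2018) = 4×118 + 12×48 + 2×40 = 472 + 576 + 80 = 1128
ΣP(Jan 2018)Q(Jan 2018) = 3×118 + 10×48 + 2×40 = 354 + 480 + 80 = 914
link = 1128/914 = 1.234136
Link Feb 2018→Mar 2018:
ΣP(Mar 2018)Q(Feb 2018) = 3×98 + 12×56 + 2×46 = 294 + 672 + 92 = 1058
ΣP(Feb 2018)Q(Feb 2018) = 4×98 + 12×56 + 2×46 = 392 + 672 + 92 = 1156
link = 1058/1156 = 0.915225
Chained index = 100 × 1.234136 × 0.915225 = 112.9512

112.95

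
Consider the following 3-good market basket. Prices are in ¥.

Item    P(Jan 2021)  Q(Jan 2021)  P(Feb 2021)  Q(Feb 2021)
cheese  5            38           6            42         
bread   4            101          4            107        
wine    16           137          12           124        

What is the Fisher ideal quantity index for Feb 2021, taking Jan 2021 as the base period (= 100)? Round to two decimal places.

Laspeyres component (base-period weights):
ΣP(Jan 2021)Q(Feb 2021) = 5×42 + 4×107 + 16×124 = 210 + 428 + 1984 = 2622
ΣP(Jan 2021)Q(Jan 2021) = 5×38 + 4×101 + 16×137 = 190 + 404 + 2192 = 2786
L = 2622 / 2786 × 100 = 94.1134
Paasche component (current-period weights):
ΣP(Feb 2021)Q(Feb 2021) = 6×42 + 4×107 + 12×124 = 252 + 428 + 1488 = 2168
ΣP(Feb 2021)Q(Jan 2021) = 6×38 + 4×101 + 12×137 = 228 + 404 + 1644 = 2276
P = 2168 / 2276 × 100 = 95.2548
Fisher = √(L × P) = √(94.1134 × 95.2548) = 94.6824

94.68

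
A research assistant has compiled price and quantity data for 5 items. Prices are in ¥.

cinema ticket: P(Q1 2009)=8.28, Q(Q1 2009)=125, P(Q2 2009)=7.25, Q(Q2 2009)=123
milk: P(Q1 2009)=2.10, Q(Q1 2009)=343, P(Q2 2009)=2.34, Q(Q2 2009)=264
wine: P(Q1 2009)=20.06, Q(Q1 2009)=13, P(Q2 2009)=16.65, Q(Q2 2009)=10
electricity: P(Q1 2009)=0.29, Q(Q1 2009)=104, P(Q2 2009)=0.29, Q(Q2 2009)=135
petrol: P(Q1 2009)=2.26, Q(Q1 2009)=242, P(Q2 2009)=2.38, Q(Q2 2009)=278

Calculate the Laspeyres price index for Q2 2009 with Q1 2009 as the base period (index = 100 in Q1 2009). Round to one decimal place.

97.6

Laspeyres price index uses base-period quantities as weights.
ΣP(Q2 2009)·Q(Q1 2009) = 7.25×125 + 2.34×343 + 16.65×13 + 0.29×104 + 2.38×242 = 906.25 + 802.62 + 216.45 + 30.16 + 575.96 = 2531.44
ΣP(Q1 2009)·Q(Q1 2009) = 8.28×125 + 2.10×343 + 20.06×13 + 0.29×104 + 2.26×242 = 1035 + 720.3 + 260.78 + 30.16 + 546.92 = 2593.16
Index = 2531.44 / 2593.16 × 100 = 97.6199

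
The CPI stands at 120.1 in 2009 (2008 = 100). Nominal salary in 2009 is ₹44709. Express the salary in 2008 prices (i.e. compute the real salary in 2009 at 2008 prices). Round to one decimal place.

Real = Nominal ÷ (Index/100) = 44709 ÷ (120.1/100)
     = 44709 ÷ 1.201 = 37226.4779

37226.5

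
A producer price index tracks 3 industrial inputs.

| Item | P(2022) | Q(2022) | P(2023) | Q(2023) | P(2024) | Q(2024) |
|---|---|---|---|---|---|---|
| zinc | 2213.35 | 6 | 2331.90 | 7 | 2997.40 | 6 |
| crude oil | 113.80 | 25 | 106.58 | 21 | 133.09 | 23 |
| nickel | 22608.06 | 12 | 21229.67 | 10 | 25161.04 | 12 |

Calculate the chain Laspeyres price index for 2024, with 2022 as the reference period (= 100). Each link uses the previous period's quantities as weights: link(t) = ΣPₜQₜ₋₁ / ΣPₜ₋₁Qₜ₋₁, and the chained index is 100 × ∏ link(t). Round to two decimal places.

Link 2022→2023:
ΣP(2023)Q(2022) = 2331.90×6 + 106.58×25 + 21229.67×12 = 13991.4 + 2664.5 + 254756.04 = 271411.94
ΣP(2022)Q(2022) = 2213.35×6 + 113.80×25 + 22608.06×12 = 13280.1 + 2845 + 271296.72 = 287421.82
link = 271411.94/287421.82 = 0.944298
Link 2023→2024:
ΣP(2024)Q(2023) = 2997.40×7 + 133.09×21 + 25161.04×10 = 20981.8 + 2794.89 + 251610.4 = 275387.09
ΣP(2023)Q(2023) = 2331.90×7 + 106.58×21 + 21229.67×10 = 16323.3 + 2238.18 + 212296.7 = 230858.18
link = 275387.09/230858.18 = 1.192884
Chained index = 100 × 0.944298 × 1.192884 = 112.6439

112.64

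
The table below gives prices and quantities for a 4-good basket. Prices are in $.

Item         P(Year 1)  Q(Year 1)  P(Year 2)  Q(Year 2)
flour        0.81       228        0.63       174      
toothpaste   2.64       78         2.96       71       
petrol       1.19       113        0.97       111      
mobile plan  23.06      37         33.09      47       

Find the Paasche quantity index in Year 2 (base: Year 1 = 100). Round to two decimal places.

Paasche quantity index uses current-period prices as weights.
ΣP(Year 2)·Q(Year 2) = 0.63×174 + 2.96×71 + 0.97×111 + 33.09×47 = 109.62 + 210.16 + 107.67 + 1555.23 = 1982.68
ΣP(Year 2)·Q(Year 1) = 0.63×228 + 2.96×78 + 0.97×113 + 33.09×37 = 143.64 + 230.88 + 109.61 + 1224.33 = 1708.46
Index = 1982.68 / 1708.46 × 100 = 116.0507

116.05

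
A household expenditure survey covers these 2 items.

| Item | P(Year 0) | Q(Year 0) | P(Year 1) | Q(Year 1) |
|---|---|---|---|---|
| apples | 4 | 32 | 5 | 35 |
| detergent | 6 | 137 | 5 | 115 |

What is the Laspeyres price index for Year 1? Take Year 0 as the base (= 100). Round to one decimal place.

Laspeyres price index uses base-period quantities as weights.
ΣP(Year 1)·Q(Year 0) = 5×32 + 5×137 = 160 + 685 = 845
ΣP(Year 0)·Q(Year 0) = 4×32 + 6×137 = 128 + 822 = 950
Index = 845 / 950 × 100 = 88.9474

88.9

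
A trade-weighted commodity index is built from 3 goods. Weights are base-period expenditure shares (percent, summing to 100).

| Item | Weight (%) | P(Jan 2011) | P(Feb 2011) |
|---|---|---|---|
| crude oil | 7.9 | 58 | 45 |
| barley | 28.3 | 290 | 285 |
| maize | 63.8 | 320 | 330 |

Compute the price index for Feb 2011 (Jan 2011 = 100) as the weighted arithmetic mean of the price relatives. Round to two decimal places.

99.74

crude oil: 7.9 × (45/58) = 7.9 × 0.775862 = 6.1293
barley: 28.3 × (285/290) = 28.3 × 0.982759 = 27.8121
maize: 63.8 × (330/320) = 63.8 × 1.031250 = 65.7938
Index = Σ wᵢ·(p₁ᵢ/p₀ᵢ) = 6.1293 + 27.8121 + 65.7938 = 99.7351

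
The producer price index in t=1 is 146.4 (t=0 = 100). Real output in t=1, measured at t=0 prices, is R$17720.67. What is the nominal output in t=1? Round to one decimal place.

25943.1

Nominal = Real × (Index/100) = 17720.67 × (146.4/100)
        = 17720.67 × 1.464 = 25943.0609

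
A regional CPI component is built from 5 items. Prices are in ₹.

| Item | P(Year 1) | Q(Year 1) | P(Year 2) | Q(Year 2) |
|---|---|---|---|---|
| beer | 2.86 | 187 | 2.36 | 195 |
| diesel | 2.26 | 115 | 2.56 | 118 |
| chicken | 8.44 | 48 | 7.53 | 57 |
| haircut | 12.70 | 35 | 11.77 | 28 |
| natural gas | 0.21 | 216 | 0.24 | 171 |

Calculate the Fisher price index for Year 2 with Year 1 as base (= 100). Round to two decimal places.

Laspeyres component (base-period weights):
ΣP(Year 2)Q(Year 1) = 2.36×187 + 2.56×115 + 7.53×48 + 11.77×35 + 0.24×216 = 441.32 + 294.4 + 361.44 + 411.95 + 51.84 = 1560.95
ΣP(Year 1)Q(Year 1) = 2.86×187 + 2.26×115 + 8.44×48 + 12.70×35 + 0.21×216 = 534.82 + 259.9 + 405.12 + 444.5 + 45.36 = 1689.7
L = 1560.95 / 1689.7 × 100 = 92.3803
Paasche component (current-period weights):
ΣP(Year 2)Q(Year 2) = 2.36×195 + 2.56×118 + 7.53×57 + 11.77×28 + 0.24×171 = 460.2 + 302.08 + 429.21 + 329.56 + 41.04 = 1562.09
ΣP(Year 1)Q(Year 2) = 2.86×195 + 2.26×118 + 8.44×57 + 12.70×28 + 0.21×171 = 557.7 + 266.68 + 481.08 + 355.6 + 35.91 = 1696.97
P = 1562.09 / 1696.97 × 100 = 92.0517
Fisher = √(L × P) = √(92.3803 × 92.0517) = 92.2159

92.22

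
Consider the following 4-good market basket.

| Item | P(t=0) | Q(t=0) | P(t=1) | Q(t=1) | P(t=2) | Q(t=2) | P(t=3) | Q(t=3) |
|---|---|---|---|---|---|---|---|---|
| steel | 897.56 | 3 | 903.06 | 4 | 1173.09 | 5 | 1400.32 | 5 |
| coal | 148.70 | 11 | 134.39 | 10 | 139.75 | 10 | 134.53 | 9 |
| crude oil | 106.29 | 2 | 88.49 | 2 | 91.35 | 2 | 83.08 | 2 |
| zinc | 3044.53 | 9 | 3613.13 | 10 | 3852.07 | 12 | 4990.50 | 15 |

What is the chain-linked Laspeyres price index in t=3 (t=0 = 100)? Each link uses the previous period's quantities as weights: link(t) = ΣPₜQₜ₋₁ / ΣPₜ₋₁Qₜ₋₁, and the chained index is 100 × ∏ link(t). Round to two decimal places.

Link t=0→t=1:
ΣP(t=1)Q(t=0) = 903.06×3 + 134.39×11 + 88.49×2 + 3613.13×9 = 2709.18 + 1478.29 + 176.98 + 32518.17 = 36882.62
ΣP(t=0)Q(t=0) = 897.56×3 + 148.70×11 + 106.29×2 + 3044.53×9 = 2692.68 + 1635.7 + 212.58 + 27400.77 = 31941.73
link = 36882.62/31941.73 = 1.154684
Link t=1→t=2:
ΣP(t=2)Q(t=1) = 1173.09×4 + 139.75×10 + 91.35×2 + 3852.07×10 = 4692.36 + 1397.5 + 182.7 + 38520.7 = 44793.26
ΣP(t=1)Q(t=1) = 903.06×4 + 134.39×10 + 88.49×2 + 3613.13×10 = 3612.24 + 1343.9 + 176.98 + 36131.3 = 41264.42
link = 44793.26/41264.42 = 1.085518
Link t=2→t=3:
ΣP(t=3)Q(t=2) = 1400.32×5 + 134.53×10 + 83.08×2 + 4990.50×12 = 7001.6 + 1345.3 + 166.16 + 59886 = 68399.06
ΣP(t=2)Q(t=2) = 1173.09×5 + 139.75×10 + 91.35×2 + 3852.07×12 = 5865.45 + 1397.5 + 182.7 + 46224.84 = 53670.49
link = 68399.06/53670.49 = 1.274426
Chained index = 100 × 1.154684 × 1.085518 × 1.274426 = 159.7404

159.74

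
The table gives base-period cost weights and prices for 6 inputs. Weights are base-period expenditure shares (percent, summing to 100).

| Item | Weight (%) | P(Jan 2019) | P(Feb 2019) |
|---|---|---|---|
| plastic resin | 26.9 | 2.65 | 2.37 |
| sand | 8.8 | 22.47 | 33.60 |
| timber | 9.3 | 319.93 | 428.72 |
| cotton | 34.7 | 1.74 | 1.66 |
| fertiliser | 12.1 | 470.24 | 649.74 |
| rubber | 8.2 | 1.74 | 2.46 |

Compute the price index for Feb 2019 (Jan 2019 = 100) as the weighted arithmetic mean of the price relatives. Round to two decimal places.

111.10

plastic resin: 26.9 × (2.37/2.65) = 26.9 × 0.894340 = 24.0577
sand: 8.8 × (33.60/22.47) = 8.8 × 1.495327 = 13.1589
timber: 9.3 × (428.72/319.93) = 9.3 × 1.340043 = 12.4624
cotton: 34.7 × (1.66/1.74) = 34.7 × 0.954023 = 33.1046
fertiliser: 12.1 × (649.74/470.24) = 12.1 × 1.381720 = 16.7188
rubber: 8.2 × (2.46/1.74) = 8.2 × 1.413793 = 11.5931
Index = Σ wᵢ·(p₁ᵢ/p₀ᵢ) = 24.0577 + 13.1589 + 12.4624 + 33.1046 + 16.7188 + 11.5931 = 111.0955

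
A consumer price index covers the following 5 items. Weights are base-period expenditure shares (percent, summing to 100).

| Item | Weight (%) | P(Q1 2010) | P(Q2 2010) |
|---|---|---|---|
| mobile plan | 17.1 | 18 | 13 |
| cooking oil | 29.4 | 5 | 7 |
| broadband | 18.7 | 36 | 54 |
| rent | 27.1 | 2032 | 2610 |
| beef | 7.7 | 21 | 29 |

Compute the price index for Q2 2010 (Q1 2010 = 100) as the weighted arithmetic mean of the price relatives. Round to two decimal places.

mobile plan: 17.1 × (13/18) = 17.1 × 0.722222 = 12.3500
cooking oil: 29.4 × (7/5) = 29.4 × 1.400000 = 41.1600
broadband: 18.7 × (54/36) = 18.7 × 1.500000 = 28.0500
rent: 27.1 × (2610/2032) = 27.1 × 1.284449 = 34.8086
beef: 7.7 × (29/21) = 7.7 × 1.380952 = 10.6333
Index = Σ wᵢ·(p₁ᵢ/p₀ᵢ) = 12.3500 + 41.1600 + 28.0500 + 34.8086 + 10.6333 = 127.0019

127.00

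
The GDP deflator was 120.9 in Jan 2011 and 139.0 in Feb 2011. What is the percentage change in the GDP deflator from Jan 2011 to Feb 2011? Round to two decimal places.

14.97%

Change = (139.0 − 120.9) / 120.9 × 100
       = 18.1 / 120.9 × 100 = 14.9711%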